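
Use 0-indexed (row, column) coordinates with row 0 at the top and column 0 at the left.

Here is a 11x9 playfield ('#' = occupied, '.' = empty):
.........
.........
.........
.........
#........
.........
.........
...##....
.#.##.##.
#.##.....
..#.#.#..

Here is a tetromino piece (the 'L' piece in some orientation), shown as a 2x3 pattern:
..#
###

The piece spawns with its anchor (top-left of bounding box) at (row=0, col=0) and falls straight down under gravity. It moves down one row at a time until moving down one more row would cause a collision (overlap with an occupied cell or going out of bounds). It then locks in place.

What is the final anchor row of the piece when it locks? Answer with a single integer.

Spawn at (row=0, col=0). Try each row:
  row 0: fits
  row 1: fits
  row 2: fits
  row 3: blocked -> lock at row 2

Answer: 2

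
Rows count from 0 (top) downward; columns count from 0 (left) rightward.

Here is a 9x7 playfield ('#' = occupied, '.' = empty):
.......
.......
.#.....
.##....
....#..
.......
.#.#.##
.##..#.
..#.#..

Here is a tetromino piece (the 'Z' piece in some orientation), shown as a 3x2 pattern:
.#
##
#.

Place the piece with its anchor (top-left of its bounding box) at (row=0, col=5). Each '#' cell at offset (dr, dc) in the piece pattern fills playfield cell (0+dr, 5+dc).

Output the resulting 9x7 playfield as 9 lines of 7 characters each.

Fill (0+0,5+1) = (0,6)
Fill (0+1,5+0) = (1,5)
Fill (0+1,5+1) = (1,6)
Fill (0+2,5+0) = (2,5)

Answer: ......#
.....##
.#...#.
.##....
....#..
.......
.#.#.##
.##..#.
..#.#..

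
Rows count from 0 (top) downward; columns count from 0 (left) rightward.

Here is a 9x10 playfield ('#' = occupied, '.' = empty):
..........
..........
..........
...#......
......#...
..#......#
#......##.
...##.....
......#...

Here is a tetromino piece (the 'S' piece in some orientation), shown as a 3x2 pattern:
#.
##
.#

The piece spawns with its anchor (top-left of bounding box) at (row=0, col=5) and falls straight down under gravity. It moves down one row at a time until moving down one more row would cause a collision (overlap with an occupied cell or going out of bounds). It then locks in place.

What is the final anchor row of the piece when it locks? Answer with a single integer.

Answer: 1

Derivation:
Spawn at (row=0, col=5). Try each row:
  row 0: fits
  row 1: fits
  row 2: blocked -> lock at row 1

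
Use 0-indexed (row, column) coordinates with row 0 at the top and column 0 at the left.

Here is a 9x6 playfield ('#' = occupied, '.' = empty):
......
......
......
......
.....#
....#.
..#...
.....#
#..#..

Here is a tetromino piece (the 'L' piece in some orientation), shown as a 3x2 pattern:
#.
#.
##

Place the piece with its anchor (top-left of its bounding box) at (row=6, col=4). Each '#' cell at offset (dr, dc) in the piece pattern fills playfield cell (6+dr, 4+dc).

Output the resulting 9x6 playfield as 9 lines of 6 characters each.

Answer: ......
......
......
......
.....#
....#.
..#.#.
....##
#..###

Derivation:
Fill (6+0,4+0) = (6,4)
Fill (6+1,4+0) = (7,4)
Fill (6+2,4+0) = (8,4)
Fill (6+2,4+1) = (8,5)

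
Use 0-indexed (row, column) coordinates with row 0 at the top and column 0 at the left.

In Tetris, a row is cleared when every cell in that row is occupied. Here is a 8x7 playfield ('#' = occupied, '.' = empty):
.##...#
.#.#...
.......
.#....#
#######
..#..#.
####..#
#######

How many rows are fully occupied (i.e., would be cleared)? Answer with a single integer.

Check each row:
  row 0: 4 empty cells -> not full
  row 1: 5 empty cells -> not full
  row 2: 7 empty cells -> not full
  row 3: 5 empty cells -> not full
  row 4: 0 empty cells -> FULL (clear)
  row 5: 5 empty cells -> not full
  row 6: 2 empty cells -> not full
  row 7: 0 empty cells -> FULL (clear)
Total rows cleared: 2

Answer: 2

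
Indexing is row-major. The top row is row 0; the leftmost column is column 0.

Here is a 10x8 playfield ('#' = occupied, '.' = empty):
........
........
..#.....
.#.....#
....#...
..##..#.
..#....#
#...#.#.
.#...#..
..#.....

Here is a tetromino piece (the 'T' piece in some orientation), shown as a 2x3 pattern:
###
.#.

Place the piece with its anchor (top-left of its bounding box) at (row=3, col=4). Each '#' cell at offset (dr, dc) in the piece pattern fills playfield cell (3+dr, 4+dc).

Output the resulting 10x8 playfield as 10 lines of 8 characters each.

Answer: ........
........
..#.....
.#..####
....##..
..##..#.
..#....#
#...#.#.
.#...#..
..#.....

Derivation:
Fill (3+0,4+0) = (3,4)
Fill (3+0,4+1) = (3,5)
Fill (3+0,4+2) = (3,6)
Fill (3+1,4+1) = (4,5)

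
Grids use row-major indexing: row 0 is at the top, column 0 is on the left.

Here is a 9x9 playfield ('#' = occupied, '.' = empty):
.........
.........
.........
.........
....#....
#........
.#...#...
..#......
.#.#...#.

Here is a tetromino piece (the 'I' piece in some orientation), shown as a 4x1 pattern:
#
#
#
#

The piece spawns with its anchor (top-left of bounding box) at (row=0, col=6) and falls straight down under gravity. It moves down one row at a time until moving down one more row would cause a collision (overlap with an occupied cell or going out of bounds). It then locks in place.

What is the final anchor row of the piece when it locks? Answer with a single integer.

Spawn at (row=0, col=6). Try each row:
  row 0: fits
  row 1: fits
  row 2: fits
  row 3: fits
  row 4: fits
  row 5: fits
  row 6: blocked -> lock at row 5

Answer: 5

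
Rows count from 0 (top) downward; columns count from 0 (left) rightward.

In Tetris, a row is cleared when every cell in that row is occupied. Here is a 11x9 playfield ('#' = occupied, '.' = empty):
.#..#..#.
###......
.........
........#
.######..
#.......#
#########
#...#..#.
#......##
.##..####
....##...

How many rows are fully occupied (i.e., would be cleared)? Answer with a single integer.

Check each row:
  row 0: 6 empty cells -> not full
  row 1: 6 empty cells -> not full
  row 2: 9 empty cells -> not full
  row 3: 8 empty cells -> not full
  row 4: 3 empty cells -> not full
  row 5: 7 empty cells -> not full
  row 6: 0 empty cells -> FULL (clear)
  row 7: 6 empty cells -> not full
  row 8: 6 empty cells -> not full
  row 9: 3 empty cells -> not full
  row 10: 7 empty cells -> not full
Total rows cleared: 1

Answer: 1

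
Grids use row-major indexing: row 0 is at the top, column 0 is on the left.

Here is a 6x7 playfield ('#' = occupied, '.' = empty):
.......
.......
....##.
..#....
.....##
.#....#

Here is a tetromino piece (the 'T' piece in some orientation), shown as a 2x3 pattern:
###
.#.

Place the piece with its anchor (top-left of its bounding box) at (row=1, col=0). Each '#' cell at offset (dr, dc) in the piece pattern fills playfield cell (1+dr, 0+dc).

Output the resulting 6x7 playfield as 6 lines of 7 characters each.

Answer: .......
###....
.#..##.
..#....
.....##
.#....#

Derivation:
Fill (1+0,0+0) = (1,0)
Fill (1+0,0+1) = (1,1)
Fill (1+0,0+2) = (1,2)
Fill (1+1,0+1) = (2,1)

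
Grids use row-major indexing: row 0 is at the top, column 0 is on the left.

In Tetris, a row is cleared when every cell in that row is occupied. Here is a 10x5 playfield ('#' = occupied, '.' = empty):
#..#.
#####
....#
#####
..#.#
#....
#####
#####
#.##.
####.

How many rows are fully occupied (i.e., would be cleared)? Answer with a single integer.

Check each row:
  row 0: 3 empty cells -> not full
  row 1: 0 empty cells -> FULL (clear)
  row 2: 4 empty cells -> not full
  row 3: 0 empty cells -> FULL (clear)
  row 4: 3 empty cells -> not full
  row 5: 4 empty cells -> not full
  row 6: 0 empty cells -> FULL (clear)
  row 7: 0 empty cells -> FULL (clear)
  row 8: 2 empty cells -> not full
  row 9: 1 empty cell -> not full
Total rows cleared: 4

Answer: 4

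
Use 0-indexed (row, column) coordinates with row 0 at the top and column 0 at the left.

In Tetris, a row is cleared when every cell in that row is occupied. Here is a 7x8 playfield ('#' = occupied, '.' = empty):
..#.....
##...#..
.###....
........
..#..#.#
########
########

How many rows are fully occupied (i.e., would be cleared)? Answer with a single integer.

Check each row:
  row 0: 7 empty cells -> not full
  row 1: 5 empty cells -> not full
  row 2: 5 empty cells -> not full
  row 3: 8 empty cells -> not full
  row 4: 5 empty cells -> not full
  row 5: 0 empty cells -> FULL (clear)
  row 6: 0 empty cells -> FULL (clear)
Total rows cleared: 2

Answer: 2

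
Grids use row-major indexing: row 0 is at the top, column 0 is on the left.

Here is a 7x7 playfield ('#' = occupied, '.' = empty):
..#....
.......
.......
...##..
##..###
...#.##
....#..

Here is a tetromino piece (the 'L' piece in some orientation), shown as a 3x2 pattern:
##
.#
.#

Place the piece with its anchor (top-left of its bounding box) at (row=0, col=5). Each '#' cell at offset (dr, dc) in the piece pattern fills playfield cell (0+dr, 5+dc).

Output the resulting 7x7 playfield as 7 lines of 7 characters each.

Fill (0+0,5+0) = (0,5)
Fill (0+0,5+1) = (0,6)
Fill (0+1,5+1) = (1,6)
Fill (0+2,5+1) = (2,6)

Answer: ..#..##
......#
......#
...##..
##..###
...#.##
....#..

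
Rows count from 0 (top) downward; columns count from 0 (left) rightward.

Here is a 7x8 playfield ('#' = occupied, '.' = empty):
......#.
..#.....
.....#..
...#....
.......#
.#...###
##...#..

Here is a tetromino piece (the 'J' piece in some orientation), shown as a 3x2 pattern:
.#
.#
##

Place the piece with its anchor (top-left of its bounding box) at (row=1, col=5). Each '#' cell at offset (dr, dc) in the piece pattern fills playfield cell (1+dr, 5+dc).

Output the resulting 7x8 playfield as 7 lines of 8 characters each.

Fill (1+0,5+1) = (1,6)
Fill (1+1,5+1) = (2,6)
Fill (1+2,5+0) = (3,5)
Fill (1+2,5+1) = (3,6)

Answer: ......#.
..#...#.
.....##.
...#.##.
.......#
.#...###
##...#..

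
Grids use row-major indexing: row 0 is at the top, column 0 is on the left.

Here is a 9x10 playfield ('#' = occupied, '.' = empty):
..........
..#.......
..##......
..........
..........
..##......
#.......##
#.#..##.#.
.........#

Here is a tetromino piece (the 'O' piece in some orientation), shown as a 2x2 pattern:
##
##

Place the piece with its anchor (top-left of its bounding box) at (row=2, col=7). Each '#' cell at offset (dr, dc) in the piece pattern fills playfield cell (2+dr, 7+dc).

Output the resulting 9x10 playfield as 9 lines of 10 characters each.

Answer: ..........
..#.......
..##...##.
.......##.
..........
..##......
#.......##
#.#..##.#.
.........#

Derivation:
Fill (2+0,7+0) = (2,7)
Fill (2+0,7+1) = (2,8)
Fill (2+1,7+0) = (3,7)
Fill (2+1,7+1) = (3,8)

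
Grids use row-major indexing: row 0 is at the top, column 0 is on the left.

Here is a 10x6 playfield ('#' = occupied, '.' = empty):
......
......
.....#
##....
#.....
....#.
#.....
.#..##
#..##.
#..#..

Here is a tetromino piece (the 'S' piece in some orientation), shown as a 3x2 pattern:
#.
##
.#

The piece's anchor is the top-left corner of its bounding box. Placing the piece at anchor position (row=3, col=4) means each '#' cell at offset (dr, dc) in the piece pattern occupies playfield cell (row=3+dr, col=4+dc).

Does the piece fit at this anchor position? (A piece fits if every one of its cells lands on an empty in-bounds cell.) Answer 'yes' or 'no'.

Check each piece cell at anchor (3, 4):
  offset (0,0) -> (3,4): empty -> OK
  offset (1,0) -> (4,4): empty -> OK
  offset (1,1) -> (4,5): empty -> OK
  offset (2,1) -> (5,5): empty -> OK
All cells valid: yes

Answer: yes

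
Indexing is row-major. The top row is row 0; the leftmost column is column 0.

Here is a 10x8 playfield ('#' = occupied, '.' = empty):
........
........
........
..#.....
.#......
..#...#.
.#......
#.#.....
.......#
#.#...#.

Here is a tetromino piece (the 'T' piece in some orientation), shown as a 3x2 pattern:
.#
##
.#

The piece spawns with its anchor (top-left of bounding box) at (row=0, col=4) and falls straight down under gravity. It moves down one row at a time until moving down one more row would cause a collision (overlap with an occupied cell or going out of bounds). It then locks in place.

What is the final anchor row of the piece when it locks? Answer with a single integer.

Spawn at (row=0, col=4). Try each row:
  row 0: fits
  row 1: fits
  row 2: fits
  row 3: fits
  row 4: fits
  row 5: fits
  row 6: fits
  row 7: fits
  row 8: blocked -> lock at row 7

Answer: 7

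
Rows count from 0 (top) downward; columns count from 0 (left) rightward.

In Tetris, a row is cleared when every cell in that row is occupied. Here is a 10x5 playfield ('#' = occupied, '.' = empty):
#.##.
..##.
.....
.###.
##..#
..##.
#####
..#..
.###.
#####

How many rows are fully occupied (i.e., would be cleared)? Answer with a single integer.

Check each row:
  row 0: 2 empty cells -> not full
  row 1: 3 empty cells -> not full
  row 2: 5 empty cells -> not full
  row 3: 2 empty cells -> not full
  row 4: 2 empty cells -> not full
  row 5: 3 empty cells -> not full
  row 6: 0 empty cells -> FULL (clear)
  row 7: 4 empty cells -> not full
  row 8: 2 empty cells -> not full
  row 9: 0 empty cells -> FULL (clear)
Total rows cleared: 2

Answer: 2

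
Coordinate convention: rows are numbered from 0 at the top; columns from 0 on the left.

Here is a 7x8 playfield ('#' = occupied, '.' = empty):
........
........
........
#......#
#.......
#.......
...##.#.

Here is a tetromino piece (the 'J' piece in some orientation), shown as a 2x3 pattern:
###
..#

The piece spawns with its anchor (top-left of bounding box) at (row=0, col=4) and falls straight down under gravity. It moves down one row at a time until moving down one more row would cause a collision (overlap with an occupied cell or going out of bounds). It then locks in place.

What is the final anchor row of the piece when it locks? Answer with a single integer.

Spawn at (row=0, col=4). Try each row:
  row 0: fits
  row 1: fits
  row 2: fits
  row 3: fits
  row 4: fits
  row 5: blocked -> lock at row 4

Answer: 4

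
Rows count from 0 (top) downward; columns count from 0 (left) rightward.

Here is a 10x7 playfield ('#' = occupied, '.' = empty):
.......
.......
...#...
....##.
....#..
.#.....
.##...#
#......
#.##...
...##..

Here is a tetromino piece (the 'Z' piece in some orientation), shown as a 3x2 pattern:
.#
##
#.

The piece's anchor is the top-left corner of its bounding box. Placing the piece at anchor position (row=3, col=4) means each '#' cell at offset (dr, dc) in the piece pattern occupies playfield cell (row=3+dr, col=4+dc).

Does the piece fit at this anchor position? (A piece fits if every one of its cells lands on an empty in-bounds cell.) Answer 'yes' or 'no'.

Check each piece cell at anchor (3, 4):
  offset (0,1) -> (3,5): occupied ('#') -> FAIL
  offset (1,0) -> (4,4): occupied ('#') -> FAIL
  offset (1,1) -> (4,5): empty -> OK
  offset (2,0) -> (5,4): empty -> OK
All cells valid: no

Answer: no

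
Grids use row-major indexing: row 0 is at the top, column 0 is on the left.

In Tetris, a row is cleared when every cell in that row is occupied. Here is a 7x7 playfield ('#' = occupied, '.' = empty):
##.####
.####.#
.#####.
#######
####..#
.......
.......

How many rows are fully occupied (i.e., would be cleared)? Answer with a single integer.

Check each row:
  row 0: 1 empty cell -> not full
  row 1: 2 empty cells -> not full
  row 2: 2 empty cells -> not full
  row 3: 0 empty cells -> FULL (clear)
  row 4: 2 empty cells -> not full
  row 5: 7 empty cells -> not full
  row 6: 7 empty cells -> not full
Total rows cleared: 1

Answer: 1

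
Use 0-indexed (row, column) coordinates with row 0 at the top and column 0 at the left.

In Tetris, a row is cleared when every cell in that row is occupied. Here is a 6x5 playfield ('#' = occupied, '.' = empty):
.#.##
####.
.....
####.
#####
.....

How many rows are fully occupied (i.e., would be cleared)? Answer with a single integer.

Check each row:
  row 0: 2 empty cells -> not full
  row 1: 1 empty cell -> not full
  row 2: 5 empty cells -> not full
  row 3: 1 empty cell -> not full
  row 4: 0 empty cells -> FULL (clear)
  row 5: 5 empty cells -> not full
Total rows cleared: 1

Answer: 1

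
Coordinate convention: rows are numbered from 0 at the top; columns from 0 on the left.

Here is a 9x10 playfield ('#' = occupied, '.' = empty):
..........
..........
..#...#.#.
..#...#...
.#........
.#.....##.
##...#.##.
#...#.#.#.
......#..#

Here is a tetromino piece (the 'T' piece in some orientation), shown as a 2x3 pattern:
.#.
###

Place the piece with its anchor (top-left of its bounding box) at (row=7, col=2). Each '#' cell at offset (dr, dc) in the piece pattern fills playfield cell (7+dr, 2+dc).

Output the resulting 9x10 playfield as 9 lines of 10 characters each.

Answer: ..........
..........
..#...#.#.
..#...#...
.#........
.#.....##.
##...#.##.
#..##.#.#.
..###.#..#

Derivation:
Fill (7+0,2+1) = (7,3)
Fill (7+1,2+0) = (8,2)
Fill (7+1,2+1) = (8,3)
Fill (7+1,2+2) = (8,4)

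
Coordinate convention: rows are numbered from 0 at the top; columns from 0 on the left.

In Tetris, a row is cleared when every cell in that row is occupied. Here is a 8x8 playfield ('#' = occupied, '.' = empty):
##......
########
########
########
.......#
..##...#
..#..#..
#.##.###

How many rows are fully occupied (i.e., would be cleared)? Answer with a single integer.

Check each row:
  row 0: 6 empty cells -> not full
  row 1: 0 empty cells -> FULL (clear)
  row 2: 0 empty cells -> FULL (clear)
  row 3: 0 empty cells -> FULL (clear)
  row 4: 7 empty cells -> not full
  row 5: 5 empty cells -> not full
  row 6: 6 empty cells -> not full
  row 7: 2 empty cells -> not full
Total rows cleared: 3

Answer: 3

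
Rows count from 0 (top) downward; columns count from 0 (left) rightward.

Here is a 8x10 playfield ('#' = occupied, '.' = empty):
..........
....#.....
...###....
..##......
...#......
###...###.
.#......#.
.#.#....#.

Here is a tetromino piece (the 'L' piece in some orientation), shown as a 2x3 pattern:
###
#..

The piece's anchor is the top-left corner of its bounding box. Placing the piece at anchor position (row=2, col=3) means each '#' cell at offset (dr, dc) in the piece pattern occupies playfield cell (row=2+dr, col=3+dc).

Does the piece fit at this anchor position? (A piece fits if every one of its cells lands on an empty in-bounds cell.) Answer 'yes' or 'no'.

Check each piece cell at anchor (2, 3):
  offset (0,0) -> (2,3): occupied ('#') -> FAIL
  offset (0,1) -> (2,4): occupied ('#') -> FAIL
  offset (0,2) -> (2,5): occupied ('#') -> FAIL
  offset (1,0) -> (3,3): occupied ('#') -> FAIL
All cells valid: no

Answer: no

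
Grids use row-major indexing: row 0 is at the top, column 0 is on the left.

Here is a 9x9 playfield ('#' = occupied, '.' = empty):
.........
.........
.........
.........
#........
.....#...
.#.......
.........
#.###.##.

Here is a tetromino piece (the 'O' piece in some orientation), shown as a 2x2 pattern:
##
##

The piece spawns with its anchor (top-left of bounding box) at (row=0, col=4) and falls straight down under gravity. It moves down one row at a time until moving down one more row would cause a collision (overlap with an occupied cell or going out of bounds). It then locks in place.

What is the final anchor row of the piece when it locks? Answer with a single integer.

Answer: 3

Derivation:
Spawn at (row=0, col=4). Try each row:
  row 0: fits
  row 1: fits
  row 2: fits
  row 3: fits
  row 4: blocked -> lock at row 3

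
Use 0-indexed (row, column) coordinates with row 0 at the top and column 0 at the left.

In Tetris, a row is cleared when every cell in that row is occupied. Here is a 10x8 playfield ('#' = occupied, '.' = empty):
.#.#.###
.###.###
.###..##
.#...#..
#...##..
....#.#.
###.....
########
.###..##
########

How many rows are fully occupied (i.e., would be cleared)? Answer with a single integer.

Check each row:
  row 0: 3 empty cells -> not full
  row 1: 2 empty cells -> not full
  row 2: 3 empty cells -> not full
  row 3: 6 empty cells -> not full
  row 4: 5 empty cells -> not full
  row 5: 6 empty cells -> not full
  row 6: 5 empty cells -> not full
  row 7: 0 empty cells -> FULL (clear)
  row 8: 3 empty cells -> not full
  row 9: 0 empty cells -> FULL (clear)
Total rows cleared: 2

Answer: 2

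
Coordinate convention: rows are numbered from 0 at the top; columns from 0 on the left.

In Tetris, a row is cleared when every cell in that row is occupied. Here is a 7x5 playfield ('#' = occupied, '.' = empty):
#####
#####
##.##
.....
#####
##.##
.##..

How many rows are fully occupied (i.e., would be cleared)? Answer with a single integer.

Answer: 3

Derivation:
Check each row:
  row 0: 0 empty cells -> FULL (clear)
  row 1: 0 empty cells -> FULL (clear)
  row 2: 1 empty cell -> not full
  row 3: 5 empty cells -> not full
  row 4: 0 empty cells -> FULL (clear)
  row 5: 1 empty cell -> not full
  row 6: 3 empty cells -> not full
Total rows cleared: 3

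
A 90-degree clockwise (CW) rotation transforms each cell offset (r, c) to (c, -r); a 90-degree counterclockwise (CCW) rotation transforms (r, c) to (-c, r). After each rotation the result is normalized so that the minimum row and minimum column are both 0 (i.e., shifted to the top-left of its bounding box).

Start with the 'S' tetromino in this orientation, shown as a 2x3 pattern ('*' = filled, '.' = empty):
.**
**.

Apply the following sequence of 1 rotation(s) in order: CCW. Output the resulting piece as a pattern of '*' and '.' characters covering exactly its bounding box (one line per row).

Answer: *.
**
.*

Derivation:
Start:
.**
**.
After rotation 1 (CCW):
*.
**
.*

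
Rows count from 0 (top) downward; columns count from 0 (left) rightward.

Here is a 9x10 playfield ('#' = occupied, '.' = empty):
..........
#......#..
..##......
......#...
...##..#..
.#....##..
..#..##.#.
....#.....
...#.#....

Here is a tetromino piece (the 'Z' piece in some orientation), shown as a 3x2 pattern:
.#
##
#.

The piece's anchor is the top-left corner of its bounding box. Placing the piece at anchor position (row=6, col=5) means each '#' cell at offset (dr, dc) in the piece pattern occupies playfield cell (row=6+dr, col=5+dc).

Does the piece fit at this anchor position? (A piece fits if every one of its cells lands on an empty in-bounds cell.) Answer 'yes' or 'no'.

Answer: no

Derivation:
Check each piece cell at anchor (6, 5):
  offset (0,1) -> (6,6): occupied ('#') -> FAIL
  offset (1,0) -> (7,5): empty -> OK
  offset (1,1) -> (7,6): empty -> OK
  offset (2,0) -> (8,5): occupied ('#') -> FAIL
All cells valid: no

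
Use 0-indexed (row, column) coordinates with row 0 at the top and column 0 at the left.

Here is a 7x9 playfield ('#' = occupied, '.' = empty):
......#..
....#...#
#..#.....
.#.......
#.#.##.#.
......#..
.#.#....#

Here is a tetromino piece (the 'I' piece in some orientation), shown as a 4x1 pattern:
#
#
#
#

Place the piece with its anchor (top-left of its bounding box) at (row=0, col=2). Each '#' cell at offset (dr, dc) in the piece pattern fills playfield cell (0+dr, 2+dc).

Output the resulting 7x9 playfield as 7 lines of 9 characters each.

Fill (0+0,2+0) = (0,2)
Fill (0+1,2+0) = (1,2)
Fill (0+2,2+0) = (2,2)
Fill (0+3,2+0) = (3,2)

Answer: ..#...#..
..#.#...#
#.##.....
.##......
#.#.##.#.
......#..
.#.#....#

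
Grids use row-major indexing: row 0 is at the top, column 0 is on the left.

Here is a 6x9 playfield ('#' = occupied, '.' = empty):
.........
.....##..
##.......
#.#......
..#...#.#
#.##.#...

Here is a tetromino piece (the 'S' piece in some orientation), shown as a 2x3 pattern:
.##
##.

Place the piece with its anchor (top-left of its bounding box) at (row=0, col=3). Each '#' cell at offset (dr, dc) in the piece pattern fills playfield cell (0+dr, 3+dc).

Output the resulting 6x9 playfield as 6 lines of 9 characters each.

Fill (0+0,3+1) = (0,4)
Fill (0+0,3+2) = (0,5)
Fill (0+1,3+0) = (1,3)
Fill (0+1,3+1) = (1,4)

Answer: ....##...
...####..
##.......
#.#......
..#...#.#
#.##.#...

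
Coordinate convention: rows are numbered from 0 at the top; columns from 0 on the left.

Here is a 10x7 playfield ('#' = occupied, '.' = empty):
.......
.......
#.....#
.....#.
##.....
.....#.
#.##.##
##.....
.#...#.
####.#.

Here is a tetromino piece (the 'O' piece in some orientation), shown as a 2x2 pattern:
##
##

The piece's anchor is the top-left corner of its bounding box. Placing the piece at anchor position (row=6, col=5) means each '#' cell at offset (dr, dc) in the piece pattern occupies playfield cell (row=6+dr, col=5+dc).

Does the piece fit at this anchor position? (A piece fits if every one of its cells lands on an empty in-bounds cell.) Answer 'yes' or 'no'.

Answer: no

Derivation:
Check each piece cell at anchor (6, 5):
  offset (0,0) -> (6,5): occupied ('#') -> FAIL
  offset (0,1) -> (6,6): occupied ('#') -> FAIL
  offset (1,0) -> (7,5): empty -> OK
  offset (1,1) -> (7,6): empty -> OK
All cells valid: no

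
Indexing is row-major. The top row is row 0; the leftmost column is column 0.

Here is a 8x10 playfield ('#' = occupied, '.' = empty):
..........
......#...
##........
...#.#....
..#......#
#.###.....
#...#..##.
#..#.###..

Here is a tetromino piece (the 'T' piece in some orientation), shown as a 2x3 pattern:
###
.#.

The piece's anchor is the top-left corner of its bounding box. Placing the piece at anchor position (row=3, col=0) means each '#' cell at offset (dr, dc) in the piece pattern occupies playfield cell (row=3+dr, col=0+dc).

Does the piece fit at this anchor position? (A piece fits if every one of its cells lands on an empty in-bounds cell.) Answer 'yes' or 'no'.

Answer: yes

Derivation:
Check each piece cell at anchor (3, 0):
  offset (0,0) -> (3,0): empty -> OK
  offset (0,1) -> (3,1): empty -> OK
  offset (0,2) -> (3,2): empty -> OK
  offset (1,1) -> (4,1): empty -> OK
All cells valid: yes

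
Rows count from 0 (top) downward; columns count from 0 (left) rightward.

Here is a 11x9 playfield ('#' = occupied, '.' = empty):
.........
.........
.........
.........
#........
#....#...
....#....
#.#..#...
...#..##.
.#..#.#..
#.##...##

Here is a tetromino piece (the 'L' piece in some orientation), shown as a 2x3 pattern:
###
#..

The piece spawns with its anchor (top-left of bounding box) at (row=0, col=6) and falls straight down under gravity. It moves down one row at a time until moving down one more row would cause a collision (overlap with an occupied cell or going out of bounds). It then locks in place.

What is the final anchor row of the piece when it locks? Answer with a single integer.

Answer: 6

Derivation:
Spawn at (row=0, col=6). Try each row:
  row 0: fits
  row 1: fits
  row 2: fits
  row 3: fits
  row 4: fits
  row 5: fits
  row 6: fits
  row 7: blocked -> lock at row 6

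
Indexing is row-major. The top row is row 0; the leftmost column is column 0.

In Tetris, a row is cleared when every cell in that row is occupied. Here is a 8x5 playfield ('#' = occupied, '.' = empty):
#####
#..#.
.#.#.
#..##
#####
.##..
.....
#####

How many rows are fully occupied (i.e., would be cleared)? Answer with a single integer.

Answer: 3

Derivation:
Check each row:
  row 0: 0 empty cells -> FULL (clear)
  row 1: 3 empty cells -> not full
  row 2: 3 empty cells -> not full
  row 3: 2 empty cells -> not full
  row 4: 0 empty cells -> FULL (clear)
  row 5: 3 empty cells -> not full
  row 6: 5 empty cells -> not full
  row 7: 0 empty cells -> FULL (clear)
Total rows cleared: 3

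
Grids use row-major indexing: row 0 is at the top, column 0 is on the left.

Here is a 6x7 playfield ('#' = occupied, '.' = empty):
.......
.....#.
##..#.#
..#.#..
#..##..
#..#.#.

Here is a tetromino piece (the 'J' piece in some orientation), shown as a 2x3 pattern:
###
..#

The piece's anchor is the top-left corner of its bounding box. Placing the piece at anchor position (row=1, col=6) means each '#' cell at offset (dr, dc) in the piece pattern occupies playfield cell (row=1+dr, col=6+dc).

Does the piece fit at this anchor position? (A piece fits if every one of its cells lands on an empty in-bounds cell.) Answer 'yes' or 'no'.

Answer: no

Derivation:
Check each piece cell at anchor (1, 6):
  offset (0,0) -> (1,6): empty -> OK
  offset (0,1) -> (1,7): out of bounds -> FAIL
  offset (0,2) -> (1,8): out of bounds -> FAIL
  offset (1,2) -> (2,8): out of bounds -> FAIL
All cells valid: no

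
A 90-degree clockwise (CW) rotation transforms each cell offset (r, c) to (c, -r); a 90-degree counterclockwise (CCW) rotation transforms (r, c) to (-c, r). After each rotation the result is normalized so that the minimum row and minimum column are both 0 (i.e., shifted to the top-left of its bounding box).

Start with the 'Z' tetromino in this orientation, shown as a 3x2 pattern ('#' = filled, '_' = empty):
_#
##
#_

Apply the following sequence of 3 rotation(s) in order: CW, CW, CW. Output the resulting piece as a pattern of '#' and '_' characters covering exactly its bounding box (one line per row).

Start:
_#
##
#_
After rotation 1 (CW):
##_
_##
After rotation 2 (CW):
_#
##
#_
After rotation 3 (CW):
##_
_##

Answer: ##_
_##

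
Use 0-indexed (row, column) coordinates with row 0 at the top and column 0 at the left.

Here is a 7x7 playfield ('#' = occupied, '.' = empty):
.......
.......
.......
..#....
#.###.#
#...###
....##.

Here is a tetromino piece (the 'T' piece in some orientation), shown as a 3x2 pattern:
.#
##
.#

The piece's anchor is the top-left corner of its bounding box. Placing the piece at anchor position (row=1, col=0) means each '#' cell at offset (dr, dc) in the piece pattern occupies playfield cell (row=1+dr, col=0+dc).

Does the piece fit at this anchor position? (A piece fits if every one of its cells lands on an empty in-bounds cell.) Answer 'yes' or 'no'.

Answer: yes

Derivation:
Check each piece cell at anchor (1, 0):
  offset (0,1) -> (1,1): empty -> OK
  offset (1,0) -> (2,0): empty -> OK
  offset (1,1) -> (2,1): empty -> OK
  offset (2,1) -> (3,1): empty -> OK
All cells valid: yes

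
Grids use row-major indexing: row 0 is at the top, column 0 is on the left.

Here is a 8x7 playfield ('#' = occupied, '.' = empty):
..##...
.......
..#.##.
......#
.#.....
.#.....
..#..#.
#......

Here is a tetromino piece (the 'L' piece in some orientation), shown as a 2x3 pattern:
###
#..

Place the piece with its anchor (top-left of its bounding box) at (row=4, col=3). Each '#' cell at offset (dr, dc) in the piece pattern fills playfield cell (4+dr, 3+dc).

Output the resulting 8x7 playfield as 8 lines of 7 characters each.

Answer: ..##...
.......
..#.##.
......#
.#.###.
.#.#...
..#..#.
#......

Derivation:
Fill (4+0,3+0) = (4,3)
Fill (4+0,3+1) = (4,4)
Fill (4+0,3+2) = (4,5)
Fill (4+1,3+0) = (5,3)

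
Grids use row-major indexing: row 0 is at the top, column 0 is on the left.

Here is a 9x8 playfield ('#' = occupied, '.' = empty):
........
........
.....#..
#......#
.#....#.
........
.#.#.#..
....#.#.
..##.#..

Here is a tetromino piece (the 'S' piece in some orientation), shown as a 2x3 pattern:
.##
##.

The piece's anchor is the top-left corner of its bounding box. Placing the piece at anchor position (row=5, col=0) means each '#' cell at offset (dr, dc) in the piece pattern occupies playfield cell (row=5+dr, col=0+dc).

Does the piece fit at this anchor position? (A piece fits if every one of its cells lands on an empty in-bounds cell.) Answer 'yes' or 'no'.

Answer: no

Derivation:
Check each piece cell at anchor (5, 0):
  offset (0,1) -> (5,1): empty -> OK
  offset (0,2) -> (5,2): empty -> OK
  offset (1,0) -> (6,0): empty -> OK
  offset (1,1) -> (6,1): occupied ('#') -> FAIL
All cells valid: no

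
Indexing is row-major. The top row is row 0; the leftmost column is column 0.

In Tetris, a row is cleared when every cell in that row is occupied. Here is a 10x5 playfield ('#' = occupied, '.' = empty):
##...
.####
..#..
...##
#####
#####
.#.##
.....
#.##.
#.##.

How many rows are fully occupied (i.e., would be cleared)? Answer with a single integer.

Answer: 2

Derivation:
Check each row:
  row 0: 3 empty cells -> not full
  row 1: 1 empty cell -> not full
  row 2: 4 empty cells -> not full
  row 3: 3 empty cells -> not full
  row 4: 0 empty cells -> FULL (clear)
  row 5: 0 empty cells -> FULL (clear)
  row 6: 2 empty cells -> not full
  row 7: 5 empty cells -> not full
  row 8: 2 empty cells -> not full
  row 9: 2 empty cells -> not full
Total rows cleared: 2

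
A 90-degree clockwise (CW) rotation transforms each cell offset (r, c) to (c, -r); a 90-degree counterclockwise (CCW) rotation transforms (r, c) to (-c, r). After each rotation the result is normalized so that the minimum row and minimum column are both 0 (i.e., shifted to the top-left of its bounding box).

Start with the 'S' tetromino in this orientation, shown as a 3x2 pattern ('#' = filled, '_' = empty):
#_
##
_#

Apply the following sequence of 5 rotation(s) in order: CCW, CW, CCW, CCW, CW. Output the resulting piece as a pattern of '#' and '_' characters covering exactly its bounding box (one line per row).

Start:
#_
##
_#
After rotation 1 (CCW):
_##
##_
After rotation 2 (CW):
#_
##
_#
After rotation 3 (CCW):
_##
##_
After rotation 4 (CCW):
#_
##
_#
After rotation 5 (CW):
_##
##_

Answer: _##
##_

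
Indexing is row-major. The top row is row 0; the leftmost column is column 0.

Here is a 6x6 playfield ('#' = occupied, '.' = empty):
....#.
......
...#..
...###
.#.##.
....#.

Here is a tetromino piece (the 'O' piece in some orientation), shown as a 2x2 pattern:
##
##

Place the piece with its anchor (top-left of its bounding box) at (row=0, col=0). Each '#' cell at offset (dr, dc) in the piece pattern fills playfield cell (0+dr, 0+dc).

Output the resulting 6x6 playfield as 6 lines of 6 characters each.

Answer: ##..#.
##....
...#..
...###
.#.##.
....#.

Derivation:
Fill (0+0,0+0) = (0,0)
Fill (0+0,0+1) = (0,1)
Fill (0+1,0+0) = (1,0)
Fill (0+1,0+1) = (1,1)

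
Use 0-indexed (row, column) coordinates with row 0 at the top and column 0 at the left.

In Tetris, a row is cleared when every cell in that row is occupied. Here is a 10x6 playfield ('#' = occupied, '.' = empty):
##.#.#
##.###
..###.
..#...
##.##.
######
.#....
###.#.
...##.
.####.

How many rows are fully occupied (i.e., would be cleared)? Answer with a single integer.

Answer: 1

Derivation:
Check each row:
  row 0: 2 empty cells -> not full
  row 1: 1 empty cell -> not full
  row 2: 3 empty cells -> not full
  row 3: 5 empty cells -> not full
  row 4: 2 empty cells -> not full
  row 5: 0 empty cells -> FULL (clear)
  row 6: 5 empty cells -> not full
  row 7: 2 empty cells -> not full
  row 8: 4 empty cells -> not full
  row 9: 2 empty cells -> not full
Total rows cleared: 1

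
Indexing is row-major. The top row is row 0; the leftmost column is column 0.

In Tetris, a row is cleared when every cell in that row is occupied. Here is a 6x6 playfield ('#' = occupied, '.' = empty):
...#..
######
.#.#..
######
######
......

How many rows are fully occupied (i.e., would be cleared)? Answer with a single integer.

Answer: 3

Derivation:
Check each row:
  row 0: 5 empty cells -> not full
  row 1: 0 empty cells -> FULL (clear)
  row 2: 4 empty cells -> not full
  row 3: 0 empty cells -> FULL (clear)
  row 4: 0 empty cells -> FULL (clear)
  row 5: 6 empty cells -> not full
Total rows cleared: 3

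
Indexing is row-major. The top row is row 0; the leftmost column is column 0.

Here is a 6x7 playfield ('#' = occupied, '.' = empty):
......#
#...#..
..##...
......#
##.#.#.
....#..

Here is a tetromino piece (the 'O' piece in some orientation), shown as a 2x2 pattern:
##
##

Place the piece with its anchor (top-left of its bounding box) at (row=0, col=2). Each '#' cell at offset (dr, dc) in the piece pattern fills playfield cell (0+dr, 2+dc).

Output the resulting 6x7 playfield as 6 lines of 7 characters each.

Fill (0+0,2+0) = (0,2)
Fill (0+0,2+1) = (0,3)
Fill (0+1,2+0) = (1,2)
Fill (0+1,2+1) = (1,3)

Answer: ..##..#
#.###..
..##...
......#
##.#.#.
....#..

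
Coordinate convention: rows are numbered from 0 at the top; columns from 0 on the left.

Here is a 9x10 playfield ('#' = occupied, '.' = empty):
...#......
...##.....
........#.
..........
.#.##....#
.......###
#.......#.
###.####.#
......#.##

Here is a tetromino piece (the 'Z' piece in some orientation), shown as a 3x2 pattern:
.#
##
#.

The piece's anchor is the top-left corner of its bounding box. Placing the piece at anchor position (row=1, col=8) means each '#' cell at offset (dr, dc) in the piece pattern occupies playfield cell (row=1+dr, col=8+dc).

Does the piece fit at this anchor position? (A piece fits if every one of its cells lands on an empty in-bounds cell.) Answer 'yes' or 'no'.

Check each piece cell at anchor (1, 8):
  offset (0,1) -> (1,9): empty -> OK
  offset (1,0) -> (2,8): occupied ('#') -> FAIL
  offset (1,1) -> (2,9): empty -> OK
  offset (2,0) -> (3,8): empty -> OK
All cells valid: no

Answer: no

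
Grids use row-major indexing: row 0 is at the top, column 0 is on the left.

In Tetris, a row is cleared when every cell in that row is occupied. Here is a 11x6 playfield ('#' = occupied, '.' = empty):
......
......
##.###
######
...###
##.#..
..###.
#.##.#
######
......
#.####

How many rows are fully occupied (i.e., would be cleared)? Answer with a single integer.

Check each row:
  row 0: 6 empty cells -> not full
  row 1: 6 empty cells -> not full
  row 2: 1 empty cell -> not full
  row 3: 0 empty cells -> FULL (clear)
  row 4: 3 empty cells -> not full
  row 5: 3 empty cells -> not full
  row 6: 3 empty cells -> not full
  row 7: 2 empty cells -> not full
  row 8: 0 empty cells -> FULL (clear)
  row 9: 6 empty cells -> not full
  row 10: 1 empty cell -> not full
Total rows cleared: 2

Answer: 2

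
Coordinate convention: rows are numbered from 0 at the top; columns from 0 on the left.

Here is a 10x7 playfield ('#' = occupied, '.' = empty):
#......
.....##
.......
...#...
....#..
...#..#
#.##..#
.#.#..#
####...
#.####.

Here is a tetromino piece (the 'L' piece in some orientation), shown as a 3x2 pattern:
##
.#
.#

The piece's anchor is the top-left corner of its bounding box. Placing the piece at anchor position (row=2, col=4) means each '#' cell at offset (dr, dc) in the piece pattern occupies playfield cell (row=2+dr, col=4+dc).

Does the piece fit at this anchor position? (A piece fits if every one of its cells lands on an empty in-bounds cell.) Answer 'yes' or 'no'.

Answer: yes

Derivation:
Check each piece cell at anchor (2, 4):
  offset (0,0) -> (2,4): empty -> OK
  offset (0,1) -> (2,5): empty -> OK
  offset (1,1) -> (3,5): empty -> OK
  offset (2,1) -> (4,5): empty -> OK
All cells valid: yes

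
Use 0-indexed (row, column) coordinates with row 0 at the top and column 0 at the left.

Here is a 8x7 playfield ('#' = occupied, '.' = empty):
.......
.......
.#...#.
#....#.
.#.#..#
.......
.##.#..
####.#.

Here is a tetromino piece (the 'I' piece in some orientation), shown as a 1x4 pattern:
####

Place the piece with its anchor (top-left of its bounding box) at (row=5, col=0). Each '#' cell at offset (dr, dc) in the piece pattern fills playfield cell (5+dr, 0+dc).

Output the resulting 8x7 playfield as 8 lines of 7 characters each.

Answer: .......
.......
.#...#.
#....#.
.#.#..#
####...
.##.#..
####.#.

Derivation:
Fill (5+0,0+0) = (5,0)
Fill (5+0,0+1) = (5,1)
Fill (5+0,0+2) = (5,2)
Fill (5+0,0+3) = (5,3)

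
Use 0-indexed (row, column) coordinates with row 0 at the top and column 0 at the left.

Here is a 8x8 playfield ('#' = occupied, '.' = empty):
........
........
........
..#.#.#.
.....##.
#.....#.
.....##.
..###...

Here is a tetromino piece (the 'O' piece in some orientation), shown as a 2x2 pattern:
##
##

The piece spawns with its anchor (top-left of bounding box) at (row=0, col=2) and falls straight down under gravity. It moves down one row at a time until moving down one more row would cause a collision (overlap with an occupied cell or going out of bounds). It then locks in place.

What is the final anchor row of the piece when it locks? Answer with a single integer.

Answer: 1

Derivation:
Spawn at (row=0, col=2). Try each row:
  row 0: fits
  row 1: fits
  row 2: blocked -> lock at row 1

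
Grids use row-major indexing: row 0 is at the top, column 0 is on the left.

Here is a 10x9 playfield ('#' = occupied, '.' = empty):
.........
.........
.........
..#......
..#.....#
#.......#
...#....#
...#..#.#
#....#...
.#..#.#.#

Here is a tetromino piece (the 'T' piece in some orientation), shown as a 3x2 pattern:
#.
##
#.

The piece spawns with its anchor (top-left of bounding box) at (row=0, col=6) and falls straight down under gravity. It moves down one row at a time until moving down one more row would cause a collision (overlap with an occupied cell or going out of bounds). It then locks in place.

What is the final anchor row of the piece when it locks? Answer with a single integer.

Answer: 4

Derivation:
Spawn at (row=0, col=6). Try each row:
  row 0: fits
  row 1: fits
  row 2: fits
  row 3: fits
  row 4: fits
  row 5: blocked -> lock at row 4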